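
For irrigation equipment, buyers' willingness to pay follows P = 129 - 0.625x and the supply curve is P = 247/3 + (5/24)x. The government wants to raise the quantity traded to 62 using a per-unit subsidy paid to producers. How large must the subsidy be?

Required subsidy s = 5 per unit

At x = 62, from the demand curve buyers pay Pb = 129 − 0.625·62 = 90.25; from the supply curve sellers need Ps = 247/3 + (5/24)·62 = 95.25.
The subsidy must fill the gap: s = Ps − Pb = 95.25 − 90.25 = 5.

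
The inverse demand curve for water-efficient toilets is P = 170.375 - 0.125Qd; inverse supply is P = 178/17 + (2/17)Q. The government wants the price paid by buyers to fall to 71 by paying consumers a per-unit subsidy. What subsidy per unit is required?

Required subsidy s = 33 per unit

At a buyer price of 71, quantity demanded is 1363 − 8·71 = 795.
Sellers supply 795 only when they receive Ps = 178/17 + (2/17)·795 = 104.
s = Ps − Pb = 104 − 71 = 33.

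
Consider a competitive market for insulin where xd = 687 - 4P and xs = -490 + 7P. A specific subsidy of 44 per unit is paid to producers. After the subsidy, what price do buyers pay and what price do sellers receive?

Buyers pay 79; sellers receive 123

Pre-subsidy: 687 - 4P = -490 + 7P gives P* = 107, x* = 259.
With the subsidy, sellers receive Ps = Pb + 44 for each unit, where Pb is the price buyers pay.
Supply in terms of Pb becomes xs = -490 + 7(Pb + 44) = -182 + 7Pb. Setting this equal to demand: 687 - 4Pb = -182 + 7Pb, so Pb = 79.
Sellers receive Ps = 79 + 44 = 123; x' = 687 − 4·79 = 371.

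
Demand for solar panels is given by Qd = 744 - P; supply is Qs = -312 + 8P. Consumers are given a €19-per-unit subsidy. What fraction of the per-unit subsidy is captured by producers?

Pre-subsidy: 744 - P = -312 + 8P gives P* = 352/3, Q* = 1880/3.
With the rebate, buyers effectively pay Pb = Ps − 19, where Ps is the price sellers receive.
Demand in terms of Ps becomes Qd = 744 − 1(Ps − 19) = 763 - Ps. Setting this equal to supply: 763 - Ps = -312 + 8Ps, so Ps = 1075/9.
Buyers pay Pb = 1075/9 − 19 = 904/9; Q' = -312 + 8·(1075/9) = 5792/9.
Buyers' price falls by P* − Pb = 352/3 − 904/9 = 152/9; sellers' price rises by Ps − P* = 1075/9 − 352/3 = 19/9.
So producers capture (19/9)/19 = 1/9 of each unit of subsidy.

Producer share = 1/9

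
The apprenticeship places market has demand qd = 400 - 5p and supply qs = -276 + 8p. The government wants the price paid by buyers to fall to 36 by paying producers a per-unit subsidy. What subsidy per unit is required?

At a buyer price of 36, quantity demanded is 400 − 5·36 = 220.
Sellers supply 220 only when they receive ps with -276 + 8·ps = 220, i.e. ps = 62.
s = ps − pb = 62 − 36 = 26.

Required subsidy s = 26 per unit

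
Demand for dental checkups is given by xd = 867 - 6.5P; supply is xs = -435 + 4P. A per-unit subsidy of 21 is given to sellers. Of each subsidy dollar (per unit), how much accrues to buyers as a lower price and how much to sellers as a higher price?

Buyers gain 8 per unit; sellers gain 13 per unit

Pre-subsidy: 867 - 6.5P = -435 + 4P gives P* = 124, x* = 61.
With the subsidy, sellers receive Ps = Pb + 21 for each unit, where Pb is the price buyers pay.
Supply in terms of Pb becomes xs = -435 + 4(Pb + 21) = -351 + 4Pb. Setting this equal to demand: 867 - 6.5Pb = -351 + 4Pb, so Pb = 116.
Sellers receive Ps = 116 + 21 = 137; x' = 867 − 6.5·116 = 113.
Buyers' price falls by P* − Pb = 124 − 116 = 8; sellers' price rises by Ps − P* = 137 − 124 = 13.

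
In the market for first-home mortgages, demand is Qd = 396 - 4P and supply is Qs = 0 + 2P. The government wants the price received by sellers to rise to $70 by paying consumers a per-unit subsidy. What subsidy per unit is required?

Required subsidy s = $6 per unit

At a seller price of 70, quantity supplied is 0 + 2·70 = 140.
Buyers absorb 140 only when they pay Pb with 396 − 4·Pb = 140, i.e. Pb = 64.
s = Ps − Pb = 70 − 64 = 6.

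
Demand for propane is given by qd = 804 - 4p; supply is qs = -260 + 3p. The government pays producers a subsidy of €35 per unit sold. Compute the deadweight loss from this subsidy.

Deadweight loss = €1050

Pre-subsidy: 804 - 4p = -260 + 3p gives p* = 152, q* = 196.
With the subsidy, sellers receive ps = pb + 35 for each unit, where pb is the price buyers pay.
Supply in terms of pb becomes qs = -260 + 3(pb + 35) = -155 + 3pb. Setting this equal to demand: 804 - 4pb = -155 + 3pb, so pb = 137.
Sellers receive ps = 137 + 35 = 172; q' = 804 − 4·137 = 256.
The subsidy expands output by 256 − 196 = 60 past the efficient level; on those units the gap between marginal cost and willingness to pay runs from 0 up to 35.
DWL = ½ × 35 × 60 = 1050.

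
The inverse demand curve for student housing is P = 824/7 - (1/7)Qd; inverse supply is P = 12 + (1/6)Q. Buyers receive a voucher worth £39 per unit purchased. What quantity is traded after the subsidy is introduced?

Pre-subsidy: 824/7 - (1/7)Q = 12 + (1/6)Q gives Q* = 4440/13 and P* = 896/13.
With the rebate, buyers effectively pay Pb = Ps − 39, where Ps is the price sellers receive.
On the curves, Pb = 824/7 - (1/7)Q and Ps = 12 + (1/6)Q; the wedge Ps − Pb = 39 gives 12 + (1/6)Q − (824/7 - (1/7)Q) = 39, so Q' = 6078/13.
Then Pb = 824/7 − (1/7)·(6078/13) = 662/13 and Ps = 12 + (1/6)·(6078/13) = 1169/13.

Q' = 6078/13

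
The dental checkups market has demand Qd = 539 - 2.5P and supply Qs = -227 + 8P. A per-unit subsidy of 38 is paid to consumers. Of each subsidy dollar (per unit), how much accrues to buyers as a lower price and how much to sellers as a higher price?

Buyers gain 608/21 per unit; sellers gain 190/21 per unit

Pre-subsidy: 539 - 2.5P = -227 + 8P gives P* = 1532/21, Q* = 7489/21.
With the rebate, buyers effectively pay Pb = Ps − 38, where Ps is the price sellers receive.
Demand in terms of Ps becomes Qd = 539 − 2.5(Ps − 38) = 634 - 2.5Ps. Setting this equal to supply: 634 - 2.5Ps = -227 + 8Ps, so Ps = 82.
Buyers pay Pb = 82 − 38 = 44; Q' = -227 + 8·82 = 429.
Buyers' price falls by P* − Pb = 1532/21 − 44 = 608/21; sellers' price rises by Ps − P* = 82 − 1532/21 = 190/21.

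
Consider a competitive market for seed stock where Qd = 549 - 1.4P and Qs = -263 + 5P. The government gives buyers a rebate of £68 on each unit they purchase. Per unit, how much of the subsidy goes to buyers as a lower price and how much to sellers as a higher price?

Pre-subsidy: 549 - 1.4P = -263 + 5P gives P* = 126.875, Q* = 371.375.
With the rebate, buyers effectively pay Pb = Ps − 68, where Ps is the price sellers receive.
Demand in terms of Ps becomes Qd = 549 − 1.4(Ps − 68) = 644.2 - 1.4Ps. Setting this equal to supply: 644.2 - 1.4Ps = -263 + 5Ps, so Ps = 141.75.
Buyers pay Pb = 141.75 − 68 = 73.75; Q' = -263 + 5·141.75 = 445.75.
Buyers' price falls by P* − Pb = 126.875 − 73.75 = 53.125; sellers' price rises by Ps − P* = 141.75 − 126.875 = 14.875.

Buyers gain £53.125 per unit; sellers gain £14.875 per unit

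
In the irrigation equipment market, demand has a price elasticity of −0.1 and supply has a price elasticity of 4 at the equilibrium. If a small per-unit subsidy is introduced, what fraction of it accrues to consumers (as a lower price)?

For a small subsidy around the equilibrium, the benefit split depends on the relative slopes, which at a point are proportional to the elasticities.
Buyer share = εs/(εs + |εd|) = 4/(4 + 0.1) = 40/41; seller share = |εd|/(εs + |εd|) = 1/41.

Consumer share = 40/41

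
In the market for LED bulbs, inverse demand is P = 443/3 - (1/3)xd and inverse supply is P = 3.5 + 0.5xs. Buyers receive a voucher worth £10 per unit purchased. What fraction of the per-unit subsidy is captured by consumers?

Consumer share = 0.4

Pre-subsidy: 443/3 - (1/3)x = 3.5 + 0.5x gives x* = 173 and P* = 90.
With the rebate, buyers effectively pay Pb = Ps − 10, where Ps is the price sellers receive.
On the curves, Pb = 443/3 - (1/3)x and Ps = 3.5 + 0.5x; the wedge Ps − Pb = 10 gives 3.5 + 0.5x − (443/3 - (1/3)x) = 10, so x' = 185.
Then Pb = 443/3 − (1/3)·185 = 86 and Ps = 3.5 + 0.5·185 = 96.
Buyers' price falls by P* − Pb = 90 − 86 = 4; sellers' price rises by Ps − P* = 96 − 90 = 6.
So consumers capture 4/10 = 0.4 of each unit of subsidy.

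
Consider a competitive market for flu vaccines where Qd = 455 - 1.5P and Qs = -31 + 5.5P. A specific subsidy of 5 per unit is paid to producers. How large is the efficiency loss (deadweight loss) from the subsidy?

Pre-subsidy: 455 - 1.5P = -31 + 5.5P gives P* = 486/7, Q* = 2456/7.
With the subsidy, sellers receive Ps = Pb + 5 for each unit, where Pb is the price buyers pay.
Supply in terms of Pb becomes Qs = -31 + 5.5(Pb + 5) = -3.5 + 5.5Pb. Setting this equal to demand: 455 - 1.5Pb = -3.5 + 5.5Pb, so Pb = 65.5.
Sellers receive Ps = 65.5 + 5 = 70.5; Q' = 455 − 1.5·65.5 = 356.75.
The subsidy expands output by 356.75 − 2456/7 = 165/28 past the efficient level; on those units the gap between marginal cost and willingness to pay runs from 0 up to 5.
DWL = ½ × 5 × 165/28 = 825/56.

Deadweight loss = 825/56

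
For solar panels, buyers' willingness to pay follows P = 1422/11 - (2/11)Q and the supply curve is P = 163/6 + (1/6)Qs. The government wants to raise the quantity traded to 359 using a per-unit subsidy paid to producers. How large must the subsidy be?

At Q = 359, from the demand curve buyers pay Pb = 1422/11 − (2/11)·359 = 64; from the supply curve sellers need Ps = 163/6 + (1/6)·359 = 87.
The subsidy must fill the gap: s = Ps − Pb = 87 − 64 = 23.

Required subsidy s = 23 per unit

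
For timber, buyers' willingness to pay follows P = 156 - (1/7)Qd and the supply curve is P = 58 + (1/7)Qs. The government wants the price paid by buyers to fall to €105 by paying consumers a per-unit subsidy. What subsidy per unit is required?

At a buyer price of 105, quantity demanded is 1092 − 7·105 = 357.
Sellers supply 357 only when they receive Ps = 58 + (1/7)·357 = 109.
s = Ps − Pb = 109 − 105 = 4.

Required subsidy s = €4 per unit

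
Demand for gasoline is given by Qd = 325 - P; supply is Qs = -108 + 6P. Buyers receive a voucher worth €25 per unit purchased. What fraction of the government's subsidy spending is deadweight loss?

DWL / government spending = 25/664

Pre-subsidy: 325 - P = -108 + 6P gives P* = 433/7, Q* = 1842/7.
With the rebate, buyers effectively pay Pb = Ps − 25, where Ps is the price sellers receive.
Demand in terms of Ps becomes Qd = 325 − 1(Ps − 25) = 350 - Ps. Setting this equal to supply: 350 - Ps = -108 + 6Ps, so Ps = 458/7.
Buyers pay Pb = 458/7 − 25 = 283/7; Q' = -108 + 6·(458/7) = 1992/7.
ΔCS = ½(1842/7 + 1992/7)(433/7 − 283/7) = 287550/49; ΔPS = ½(1842/7 + 1992/7)(458/7 − 433/7) = 47925/49.
Government spending = 25 × 1992/7 = 49800/7.
DWL = ½ × 25 × (1992/7 − 1842/7) = 1875/7; fraction = (1875/7) / (49800/7) = 25/664.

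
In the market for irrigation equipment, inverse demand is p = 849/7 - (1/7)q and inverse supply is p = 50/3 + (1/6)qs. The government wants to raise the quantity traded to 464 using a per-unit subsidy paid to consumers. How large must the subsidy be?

Required subsidy s = 39 per unit

At q = 464, from the demand curve buyers pay pb = 849/7 − (1/7)·464 = 55; from the supply curve sellers need ps = 50/3 + (1/6)·464 = 94.
The subsidy must fill the gap: s = ps − pb = 94 − 55 = 39.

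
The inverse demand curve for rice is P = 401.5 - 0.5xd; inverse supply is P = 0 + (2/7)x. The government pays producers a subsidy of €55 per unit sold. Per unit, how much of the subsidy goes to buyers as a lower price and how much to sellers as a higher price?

Buyers gain €35 per unit; sellers gain €20 per unit

Pre-subsidy: 401.5 - 0.5x = 0 + (2/7)x gives x* = 511 and P* = 146.
With the subsidy, sellers receive Ps = Pb + 55 for each unit, where Pb is the price buyers pay.
On the curves, Pb = 401.5 - 0.5x and Ps = 0 + (2/7)x; the wedge Ps − Pb = 55 gives 0 + (2/7)x − (401.5 - 0.5x) = 55, so x' = 581.
Then Pb = 401.5 − 0.5·581 = 111 and Ps = 0 + (2/7)·581 = 166.
Buyers' price falls by P* − Pb = 146 − 111 = 35; sellers' price rises by Ps − P* = 166 − 146 = 20.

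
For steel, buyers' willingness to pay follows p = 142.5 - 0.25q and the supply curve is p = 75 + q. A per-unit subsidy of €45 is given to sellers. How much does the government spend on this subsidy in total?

Pre-subsidy: 142.5 - 0.25q = 75 + q gives q* = 54 and p* = 129.
With the subsidy, sellers receive ps = pb + 45 for each unit, where pb is the price buyers pay.
On the curves, pb = 142.5 - 0.25q and ps = 75 + q; the wedge ps − pb = 45 gives 75 + q − (142.5 - 0.25q) = 45, so q' = 90.
Then pb = 142.5 − 0.25·90 = 120 and ps = 75 + 1·90 = 165.
Government outlay = subsidy × quantity = 45 × 90 = 4050.

Government cost = €4050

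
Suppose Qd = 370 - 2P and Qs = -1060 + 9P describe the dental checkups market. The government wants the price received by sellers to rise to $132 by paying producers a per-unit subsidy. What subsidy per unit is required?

At a seller price of 132, quantity supplied is -1060 + 9·132 = 128.
Buyers absorb 128 only when they pay Pb with 370 − 2·Pb = 128, i.e. Pb = 121.
s = Ps − Pb = 132 − 121 = 11.

Required subsidy s = $11 per unit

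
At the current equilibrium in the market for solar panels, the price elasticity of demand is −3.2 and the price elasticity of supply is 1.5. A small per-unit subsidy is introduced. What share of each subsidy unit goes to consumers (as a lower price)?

Consumer share = 15/47

For a small subsidy around the equilibrium, the benefit split depends on the relative slopes, which at a point are proportional to the elasticities.
Buyer share = εs/(εs + |εd|) = 1.5/(1.5 + 3.2) = 15/47; seller share = |εd|/(εs + |εd|) = 32/47.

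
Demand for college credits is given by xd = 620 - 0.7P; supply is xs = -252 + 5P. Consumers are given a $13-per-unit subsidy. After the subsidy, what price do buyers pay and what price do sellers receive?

Pre-subsidy: 620 - 0.7P = -252 + 5P gives P* = 8720/57, x* = 29236/57.
With the rebate, buyers effectively pay Pb = Ps − 13, where Ps is the price sellers receive.
Demand in terms of Ps becomes xd = 620 − 0.7(Ps − 13) = 629.1 - 0.7Ps. Setting this equal to supply: 629.1 - 0.7Ps = -252 + 5Ps, so Ps = 2937/19.
Buyers pay Pb = 2937/19 − 13 = 2690/19; x' = -252 + 5·(2937/19) = 9897/19.

Buyers pay 2690/19; sellers receive 2937/19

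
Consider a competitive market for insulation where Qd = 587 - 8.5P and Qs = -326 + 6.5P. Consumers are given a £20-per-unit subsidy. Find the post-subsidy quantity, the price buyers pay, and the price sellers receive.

Pre-subsidy: 587 - 8.5P = -326 + 6.5P gives P* = 913/15, Q* = 2089/30.
With the rebate, buyers effectively pay Pb = Ps − 20, where Ps is the price sellers receive.
Demand in terms of Ps becomes Qd = 587 − 8.5(Ps − 20) = 757 - 8.5Ps. Setting this equal to supply: 757 - 8.5Ps = -326 + 6.5Ps, so Ps = 72.2.
Buyers pay Pb = 72.2 − 20 = 52.2; Q' = -326 + 6.5·72.2 = 143.3.

Q' = 143.3; buyers pay £52.2; sellers receive £72.2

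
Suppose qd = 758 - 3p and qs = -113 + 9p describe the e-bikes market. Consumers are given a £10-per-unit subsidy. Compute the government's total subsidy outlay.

Government cost = £5627.5

Pre-subsidy: 758 - 3p = -113 + 9p gives p* = 871/12, q* = 540.25.
With the rebate, buyers effectively pay pb = ps − 10, where ps is the price sellers receive.
Demand in terms of ps becomes qd = 758 − 3(ps − 10) = 788 - 3ps. Setting this equal to supply: 788 - 3ps = -113 + 9ps, so ps = 901/12.
Buyers pay pb = 901/12 − 10 = 781/12; q' = -113 + 9·(901/12) = 562.75.
Government outlay = subsidy × quantity = 10 × 562.75 = 5627.5.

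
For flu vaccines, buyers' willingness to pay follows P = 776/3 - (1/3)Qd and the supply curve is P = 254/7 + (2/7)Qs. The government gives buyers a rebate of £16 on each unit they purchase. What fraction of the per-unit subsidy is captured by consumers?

Pre-subsidy: 776/3 - (1/3)Q = 254/7 + (2/7)Q gives Q* = 4670/13 and P* = 1806/13.
With the rebate, buyers effectively pay Pb = Ps − 16, where Ps is the price sellers receive.
On the curves, Pb = 776/3 - (1/3)Q and Ps = 254/7 + (2/7)Q; the wedge Ps − Pb = 16 gives 254/7 + (2/7)Q − (776/3 - (1/3)Q) = 16, so Q' = 5006/13.
Then Pb = 776/3 − (1/3)·(5006/13) = 1694/13 and Ps = 254/7 + (2/7)·(5006/13) = 1902/13.
Buyers' price falls by P* − Pb = 1806/13 − 1694/13 = 112/13; sellers' price rises by Ps − P* = 1902/13 − 1806/13 = 96/13.
So consumers capture (112/13)/16 = 7/13 of each unit of subsidy.

Consumer share = 7/13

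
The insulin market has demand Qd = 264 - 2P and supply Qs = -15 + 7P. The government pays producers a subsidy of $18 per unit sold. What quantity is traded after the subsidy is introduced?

Pre-subsidy: 264 - 2P = -15 + 7P gives P* = 31, Q* = 202.
With the subsidy, sellers receive Ps = Pb + 18 for each unit, where Pb is the price buyers pay.
Supply in terms of Pb becomes Qs = -15 + 7(Pb + 18) = 111 + 7Pb. Setting this equal to demand: 264 - 2Pb = 111 + 7Pb, so Pb = 17.
Sellers receive Ps = 17 + 18 = 35; Q' = 264 − 2·17 = 230.

Q' = 230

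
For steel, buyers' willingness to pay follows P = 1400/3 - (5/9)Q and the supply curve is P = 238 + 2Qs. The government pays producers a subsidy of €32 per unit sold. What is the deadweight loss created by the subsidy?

Deadweight loss = 4608/23

Pre-subsidy: 1400/3 - (5/9)Q = 238 + 2Q gives Q* = 2058/23 and P* = 9590/23.
With the subsidy, sellers receive Ps = Pb + 32 for each unit, where Pb is the price buyers pay.
On the curves, Pb = 1400/3 - (5/9)Q and Ps = 238 + 2Q; the wedge Ps − Pb = 32 gives 238 + 2Q − (1400/3 - (5/9)Q) = 32, so Q' = 102.
Then Pb = 1400/3 − (5/9)·102 = 410 and Ps = 238 + 2·102 = 442.
The subsidy expands output by 102 − 2058/23 = 288/23 past the efficient level; on those units the gap between marginal cost and willingness to pay runs from 0 up to 32.
DWL = ½ × 32 × 288/23 = 4608/23.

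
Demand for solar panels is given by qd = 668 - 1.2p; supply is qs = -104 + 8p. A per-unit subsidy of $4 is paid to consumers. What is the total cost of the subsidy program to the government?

Pre-subsidy: 668 - 1.2p = -104 + 8p gives p* = 1930/23, q* = 13048/23.
With the rebate, buyers effectively pay pb = ps − 4, where ps is the price sellers receive.
Demand in terms of ps becomes qd = 668 − 1.2(ps − 4) = 672.8 - 1.2ps. Setting this equal to supply: 672.8 - 1.2ps = -104 + 8ps, so ps = 1942/23.
Buyers pay pb = 1942/23 − 4 = 1850/23; q' = -104 + 8·(1942/23) = 13144/23.
Government outlay = subsidy × quantity = 4 × 13144/23 = 52576/23.

Government cost = 52576/23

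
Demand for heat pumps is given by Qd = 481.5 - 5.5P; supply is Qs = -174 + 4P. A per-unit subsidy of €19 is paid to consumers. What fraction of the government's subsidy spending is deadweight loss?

DWL / government spending = 11/73

Pre-subsidy: 481.5 - 5.5P = -174 + 4P gives P* = 69, Q* = 102.
With the rebate, buyers effectively pay Pb = Ps − 19, where Ps is the price sellers receive.
Demand in terms of Ps becomes Qd = 481.5 − 5.5(Ps − 19) = 586 - 5.5Ps. Setting this equal to supply: 586 - 5.5Ps = -174 + 4Ps, so Ps = 80.
Buyers pay Pb = 80 − 19 = 61; Q' = -174 + 4·80 = 146.
ΔCS = ½(102 + 146)(69 − 61) = 992; ΔPS = ½(102 + 146)(80 − 69) = 1364.
Government spending = 19 × 146 = 2774.
DWL = ½ × 19 × (146 − 102) = 418; fraction = 418 / 2774 = 11/73.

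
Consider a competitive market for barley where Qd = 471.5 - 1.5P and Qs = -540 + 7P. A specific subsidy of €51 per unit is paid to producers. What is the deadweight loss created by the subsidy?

Pre-subsidy: 471.5 - 1.5P = -540 + 7P gives P* = 119, Q* = 293.
With the subsidy, sellers receive Ps = Pb + 51 for each unit, where Pb is the price buyers pay.
Supply in terms of Pb becomes Qs = -540 + 7(Pb + 51) = -183 + 7Pb. Setting this equal to demand: 471.5 - 1.5Pb = -183 + 7Pb, so Pb = 77.
Sellers receive Ps = 77 + 51 = 128; Q' = 471.5 − 1.5·77 = 356.
The subsidy expands output by 356 − 293 = 63 past the efficient level; on those units the gap between marginal cost and willingness to pay runs from 0 up to 51.
DWL = ½ × 51 × 63 = 1606.5.

Deadweight loss = €1606.5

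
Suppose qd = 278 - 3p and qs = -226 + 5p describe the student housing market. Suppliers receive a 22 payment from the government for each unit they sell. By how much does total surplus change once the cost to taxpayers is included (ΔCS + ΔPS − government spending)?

Pre-subsidy: 278 - 3p = -226 + 5p gives p* = 63, q* = 89.
With the subsidy, sellers receive ps = pb + 22 for each unit, where pb is the price buyers pay.
Supply in terms of pb becomes qs = -226 + 5(pb + 22) = -116 + 5pb. Setting this equal to demand: 278 - 3pb = -116 + 5pb, so pb = 49.25.
Sellers receive ps = 49.25 + 22 = 71.25; q' = 278 − 3·49.25 = 130.25.
ΔCS = ½(89 + 130.25)(63 − 49.25) = 1507.34375; ΔPS = ½(89 + 130.25)(71.25 − 63) = 904.40625.
Government spending = 22 × 130.25 = 2865.5.
Net change = 1507.34375 + 904.40625 − 2865.5 = -453.75. The loss equals the DWL triangle ½·22·41.25.

Net change in total surplus = -453.75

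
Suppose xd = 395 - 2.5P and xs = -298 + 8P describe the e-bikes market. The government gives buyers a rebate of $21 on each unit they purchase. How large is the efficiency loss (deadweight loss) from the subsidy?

Pre-subsidy: 395 - 2.5P = -298 + 8P gives P* = 66, x* = 230.
With the rebate, buyers effectively pay Pb = Ps − 21, where Ps is the price sellers receive.
Demand in terms of Ps becomes xd = 395 − 2.5(Ps − 21) = 447.5 - 2.5Ps. Setting this equal to supply: 447.5 - 2.5Ps = -298 + 8Ps, so Ps = 71.
Buyers pay Pb = 71 − 21 = 50; x' = -298 + 8·71 = 270.
The subsidy expands output by 270 − 230 = 40 past the efficient level; on those units the gap between marginal cost and willingness to pay runs from 0 up to 21.
DWL = ½ × 21 × 40 = 420.

Deadweight loss = $420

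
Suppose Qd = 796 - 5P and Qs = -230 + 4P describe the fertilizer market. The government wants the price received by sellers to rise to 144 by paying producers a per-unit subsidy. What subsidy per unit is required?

At a seller price of 144, quantity supplied is -230 + 4·144 = 346.
Buyers absorb 346 only when they pay Pb with 796 − 5·Pb = 346, i.e. Pb = 90.
s = Ps − Pb = 144 − 90 = 54.

Required subsidy s = 54 per unit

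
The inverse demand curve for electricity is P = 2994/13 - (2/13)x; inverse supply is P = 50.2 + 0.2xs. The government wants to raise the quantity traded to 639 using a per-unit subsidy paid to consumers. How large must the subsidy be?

At x = 639, from the demand curve buyers pay Pb = 2994/13 − (2/13)·639 = 132; from the supply curve sellers need Ps = 50.2 + 0.2·639 = 178.
The subsidy must fill the gap: s = Ps − Pb = 178 − 132 = 46.

Required subsidy s = 46 per unit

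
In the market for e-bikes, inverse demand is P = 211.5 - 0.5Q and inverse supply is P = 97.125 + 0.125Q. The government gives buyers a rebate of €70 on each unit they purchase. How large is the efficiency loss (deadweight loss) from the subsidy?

Deadweight loss = €3920

Pre-subsidy: 211.5 - 0.5Q = 97.125 + 0.125Q gives Q* = 183 and P* = 120.
With the rebate, buyers effectively pay Pb = Ps − 70, where Ps is the price sellers receive.
On the curves, Pb = 211.5 - 0.5Q and Ps = 97.125 + 0.125Q; the wedge Ps − Pb = 70 gives 97.125 + 0.125Q − (211.5 - 0.5Q) = 70, so Q' = 295.
Then Pb = 211.5 − 0.5·295 = 64 and Ps = 97.125 + 0.125·295 = 134.
The subsidy expands output by 295 − 183 = 112 past the efficient level; on those units the gap between marginal cost and willingness to pay runs from 0 up to 70.
DWL = ½ × 70 × 112 = 3920.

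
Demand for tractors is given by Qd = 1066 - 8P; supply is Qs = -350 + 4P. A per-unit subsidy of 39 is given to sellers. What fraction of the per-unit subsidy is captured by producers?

Producer share = 2/3

Pre-subsidy: 1066 - 8P = -350 + 4P gives P* = 118, Q* = 122.
With the subsidy, sellers receive Ps = Pb + 39 for each unit, where Pb is the price buyers pay.
Supply in terms of Pb becomes Qs = -350 + 4(Pb + 39) = -194 + 4Pb. Setting this equal to demand: 1066 - 8Pb = -194 + 4Pb, so Pb = 105.
Sellers receive Ps = 105 + 39 = 144; Q' = 1066 − 8·105 = 226.
Buyers' price falls by P* − Pb = 118 − 105 = 13; sellers' price rises by Ps − P* = 144 − 118 = 26.
So producers capture 26/39 = 2/3 of each unit of subsidy.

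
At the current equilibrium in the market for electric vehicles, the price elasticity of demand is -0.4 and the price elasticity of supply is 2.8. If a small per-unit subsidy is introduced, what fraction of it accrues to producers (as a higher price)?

For a small subsidy around the equilibrium, the benefit split depends on the relative slopes, which at a point are proportional to the elasticities.
Buyer share = εs/(εs + |εd|) = 2.8/(2.8 + 0.4) = 0.875; seller share = |εd|/(εs + |εd|) = 0.125.
So producers capture 0.125 of the subsidy.

Producer share = 0.125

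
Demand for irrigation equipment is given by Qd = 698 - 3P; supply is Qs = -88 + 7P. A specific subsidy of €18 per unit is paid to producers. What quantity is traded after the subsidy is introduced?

Pre-subsidy: 698 - 3P = -88 + 7P gives P* = 78.6, Q* = 462.2.
With the subsidy, sellers receive Ps = Pb + 18 for each unit, where Pb is the price buyers pay.
Supply in terms of Pb becomes Qs = -88 + 7(Pb + 18) = 38 + 7Pb. Setting this equal to demand: 698 - 3Pb = 38 + 7Pb, so Pb = 66.
Sellers receive Ps = 66 + 18 = 84; Q' = 698 − 3·66 = 500.

Q' = 500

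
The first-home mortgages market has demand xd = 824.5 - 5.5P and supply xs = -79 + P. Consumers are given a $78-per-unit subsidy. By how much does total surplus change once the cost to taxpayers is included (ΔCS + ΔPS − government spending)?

Pre-subsidy: 824.5 - 5.5P = -79 + P gives P* = 139, x* = 60.
With the rebate, buyers effectively pay Pb = Ps − 78, where Ps is the price sellers receive.
Demand in terms of Ps becomes xd = 824.5 − 5.5(Ps − 78) = 1253.5 - 5.5Ps. Setting this equal to supply: 1253.5 - 5.5Ps = -79 + Ps, so Ps = 205.
Buyers pay Pb = 205 − 78 = 127; x' = -79 + 1·205 = 126.
ΔCS = ½(60 + 126)(139 − 127) = 1116; ΔPS = ½(60 + 126)(205 − 139) = 6138.
Government spending = 78 × 126 = 9828.
Net change = 1116 + 6138 − 9828 = -2574. The loss equals the DWL triangle ½·78·66.

Net change in total surplus = -$2574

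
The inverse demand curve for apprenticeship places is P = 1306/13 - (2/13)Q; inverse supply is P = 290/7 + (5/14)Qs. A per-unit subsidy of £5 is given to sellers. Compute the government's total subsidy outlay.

Pre-subsidy: 1306/13 - (2/13)Q = 290/7 + (5/14)Q gives Q* = 10744/93 and P* = 7690/93.
With the subsidy, sellers receive Ps = Pb + 5 for each unit, where Pb is the price buyers pay.
On the curves, Pb = 1306/13 - (2/13)Q and Ps = 290/7 + (5/14)Q; the wedge Ps − Pb = 5 gives 290/7 + (5/14)Q − (1306/13 - (2/13)Q) = 5, so Q' = 11654/93.
Then Pb = 1306/13 − (2/13)·(11654/93) = 7550/93 and Ps = 290/7 + (5/14)·(11654/93) = 8015/93.
Government outlay = subsidy × quantity = 5 × 11654/93 = 58270/93.

Government cost = 58270/93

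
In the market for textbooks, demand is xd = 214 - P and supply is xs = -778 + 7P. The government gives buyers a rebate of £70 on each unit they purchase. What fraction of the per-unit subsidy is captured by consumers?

Consumer share = 0.875

Pre-subsidy: 214 - P = -778 + 7P gives P* = 124, x* = 90.
With the rebate, buyers effectively pay Pb = Ps − 70, where Ps is the price sellers receive.
Demand in terms of Ps becomes xd = 214 − 1(Ps − 70) = 284 - Ps. Setting this equal to supply: 284 - Ps = -778 + 7Ps, so Ps = 132.75.
Buyers pay Pb = 132.75 − 70 = 62.75; x' = -778 + 7·132.75 = 151.25.
Buyers' price falls by P* − Pb = 124 − 62.75 = 61.25; sellers' price rises by Ps − P* = 132.75 − 124 = 8.75.
So consumers capture 61.25/70 = 0.875 of each unit of subsidy.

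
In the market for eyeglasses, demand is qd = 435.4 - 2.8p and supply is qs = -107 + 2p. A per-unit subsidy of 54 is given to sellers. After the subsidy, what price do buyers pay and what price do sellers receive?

Buyers pay 90.5; sellers receive 144.5

Pre-subsidy: 435.4 - 2.8p = -107 + 2p gives p* = 113, q* = 119.
With the subsidy, sellers receive ps = pb + 54 for each unit, where pb is the price buyers pay.
Supply in terms of pb becomes qs = -107 + 2(pb + 54) = 1 + 2pb. Setting this equal to demand: 435.4 - 2.8pb = 1 + 2pb, so pb = 90.5.
Sellers receive ps = 90.5 + 54 = 144.5; q' = 435.4 − 2.8·90.5 = 182.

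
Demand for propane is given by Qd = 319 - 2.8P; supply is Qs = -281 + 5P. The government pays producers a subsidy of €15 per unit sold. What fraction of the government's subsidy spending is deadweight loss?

Pre-subsidy: 319 - 2.8P = -281 + 5P gives P* = 1000/13, Q* = 1347/13.
With the subsidy, sellers receive Ps = Pb + 15 for each unit, where Pb is the price buyers pay.
Supply in terms of Pb becomes Qs = -281 + 5(Pb + 15) = -206 + 5Pb. Setting this equal to demand: 319 - 2.8Pb = -206 + 5Pb, so Pb = 875/13.
Sellers receive Ps = 875/13 + 15 = 1070/13; Q' = 319 − 2.8·(875/13) = 1697/13.
ΔCS = ½(1347/13 + 1697/13)(1000/13 − 875/13) = 190250/169; ΔPS = ½(1347/13 + 1697/13)(1070/13 − 1000/13) = 106540/169.
Government spending = 15 × 1697/13 = 25455/13.
DWL = ½ × 15 × (1697/13 − 1347/13) = 2625/13; fraction = (2625/13) / (25455/13) = 175/1697.

DWL / government spending = 175/1697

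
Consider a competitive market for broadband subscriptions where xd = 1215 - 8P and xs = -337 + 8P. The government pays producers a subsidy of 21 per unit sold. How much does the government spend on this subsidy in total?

Pre-subsidy: 1215 - 8P = -337 + 8P gives P* = 97, x* = 439.
With the subsidy, sellers receive Ps = Pb + 21 for each unit, where Pb is the price buyers pay.
Supply in terms of Pb becomes xs = -337 + 8(Pb + 21) = -169 + 8Pb. Setting this equal to demand: 1215 - 8Pb = -169 + 8Pb, so Pb = 86.5.
Sellers receive Ps = 86.5 + 21 = 107.5; x' = 1215 − 8·86.5 = 523.
Government outlay = subsidy × quantity = 21 × 523 = 10983.

Government cost = 10983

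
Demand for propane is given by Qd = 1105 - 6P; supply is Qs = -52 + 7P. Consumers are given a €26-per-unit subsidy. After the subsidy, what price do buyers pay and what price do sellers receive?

Buyers pay €75; sellers receive €101

Pre-subsidy: 1105 - 6P = -52 + 7P gives P* = 89, Q* = 571.
With the rebate, buyers effectively pay Pb = Ps − 26, where Ps is the price sellers receive.
Demand in terms of Ps becomes Qd = 1105 − 6(Ps − 26) = 1261 - 6Ps. Setting this equal to supply: 1261 - 6Ps = -52 + 7Ps, so Ps = 101.
Buyers pay Pb = 101 − 26 = 75; Q' = -52 + 7·101 = 655.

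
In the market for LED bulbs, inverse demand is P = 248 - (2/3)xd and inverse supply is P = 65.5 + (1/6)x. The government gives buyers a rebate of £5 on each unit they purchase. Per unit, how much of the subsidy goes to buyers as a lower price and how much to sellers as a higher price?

Buyers gain £4 per unit; sellers gain £1 per unit

Pre-subsidy: 248 - (2/3)x = 65.5 + (1/6)x gives x* = 219 and P* = 102.
With the rebate, buyers effectively pay Pb = Ps − 5, where Ps is the price sellers receive.
On the curves, Pb = 248 - (2/3)x and Ps = 65.5 + (1/6)x; the wedge Ps − Pb = 5 gives 65.5 + (1/6)x − (248 - (2/3)x) = 5, so x' = 225.
Then Pb = 248 − (2/3)·225 = 98 and Ps = 65.5 + (1/6)·225 = 103.
Buyers' price falls by P* − Pb = 102 − 98 = 4; sellers' price rises by Ps − P* = 103 − 102 = 1.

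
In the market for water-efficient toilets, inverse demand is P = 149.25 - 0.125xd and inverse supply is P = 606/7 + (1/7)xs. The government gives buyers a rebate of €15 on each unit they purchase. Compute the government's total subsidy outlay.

Pre-subsidy: 149.25 - 0.125x = 606/7 + (1/7)x gives x* = 234 and P* = 120.
With the rebate, buyers effectively pay Pb = Ps − 15, where Ps is the price sellers receive.
On the curves, Pb = 149.25 - 0.125x and Ps = 606/7 + (1/7)x; the wedge Ps − Pb = 15 gives 606/7 + (1/7)x − (149.25 - 0.125x) = 15, so x' = 290.
Then Pb = 149.25 − 0.125·290 = 113 and Ps = 606/7 + (1/7)·290 = 128.
Government outlay = subsidy × quantity = 15 × 290 = 4350.

Government cost = €4350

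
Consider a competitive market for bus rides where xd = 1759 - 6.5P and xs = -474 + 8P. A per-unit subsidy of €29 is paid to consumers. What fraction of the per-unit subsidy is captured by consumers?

Pre-subsidy: 1759 - 6.5P = -474 + 8P gives P* = 154, x* = 758.
With the rebate, buyers effectively pay Pb = Ps − 29, where Ps is the price sellers receive.
Demand in terms of Ps becomes xd = 1759 − 6.5(Ps − 29) = 1947.5 - 6.5Ps. Setting this equal to supply: 1947.5 - 6.5Ps = -474 + 8Ps, so Ps = 167.
Buyers pay Pb = 167 − 29 = 138; x' = -474 + 8·167 = 862.
Buyers' price falls by P* − Pb = 154 − 138 = 16; sellers' price rises by Ps − P* = 167 − 154 = 13.
So consumers capture 16/29 = 16/29 of each unit of subsidy.

Consumer share = 16/29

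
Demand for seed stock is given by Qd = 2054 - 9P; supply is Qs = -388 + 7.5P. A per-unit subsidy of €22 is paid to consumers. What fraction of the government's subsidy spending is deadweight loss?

Pre-subsidy: 2054 - 9P = -388 + 7.5P gives P* = 148, Q* = 722.
With the rebate, buyers effectively pay Pb = Ps − 22, where Ps is the price sellers receive.
Demand in terms of Ps becomes Qd = 2054 − 9(Ps − 22) = 2252 - 9Ps. Setting this equal to supply: 2252 - 9Ps = -388 + 7.5Ps, so Ps = 160.
Buyers pay Pb = 160 − 22 = 138; Q' = -388 + 7.5·160 = 812.
ΔCS = ½(722 + 812)(148 − 138) = 7670; ΔPS = ½(722 + 812)(160 − 148) = 9204.
Government spending = 22 × 812 = 17864.
DWL = ½ × 22 × (812 − 722) = 990; fraction = 990 / 17864 = 45/812.

DWL / government spending = 45/812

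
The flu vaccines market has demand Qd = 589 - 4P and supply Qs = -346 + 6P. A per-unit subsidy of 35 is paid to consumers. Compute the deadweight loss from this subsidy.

Deadweight loss = 1470

Pre-subsidy: 589 - 4P = -346 + 6P gives P* = 93.5, Q* = 215.
With the rebate, buyers effectively pay Pb = Ps − 35, where Ps is the price sellers receive.
Demand in terms of Ps becomes Qd = 589 − 4(Ps − 35) = 729 - 4Ps. Setting this equal to supply: 729 - 4Ps = -346 + 6Ps, so Ps = 107.5.
Buyers pay Pb = 107.5 − 35 = 72.5; Q' = -346 + 6·107.5 = 299.
The subsidy expands output by 299 − 215 = 84 past the efficient level; on those units the gap between marginal cost and willingness to pay runs from 0 up to 35.
DWL = ½ × 35 × 84 = 1470.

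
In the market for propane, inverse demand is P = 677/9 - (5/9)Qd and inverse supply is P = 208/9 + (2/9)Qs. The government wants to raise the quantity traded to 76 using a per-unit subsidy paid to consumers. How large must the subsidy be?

At Q = 76, from the demand curve buyers pay Pb = 677/9 − (5/9)·76 = 33; from the supply curve sellers need Ps = 208/9 + (2/9)·76 = 40.
The subsidy must fill the gap: s = Ps − Pb = 40 − 33 = 7.

Required subsidy s = 7 per unit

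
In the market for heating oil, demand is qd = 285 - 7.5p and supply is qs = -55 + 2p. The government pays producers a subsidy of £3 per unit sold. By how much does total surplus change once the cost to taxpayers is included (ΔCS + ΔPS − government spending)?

Pre-subsidy: 285 - 7.5p = -55 + 2p gives p* = 680/19, q* = 315/19.
With the subsidy, sellers receive ps = pb + 3 for each unit, where pb is the price buyers pay.
Supply in terms of pb becomes qs = -55 + 2(pb + 3) = -49 + 2pb. Setting this equal to demand: 285 - 7.5pb = -49 + 2pb, so pb = 668/19.
Sellers receive ps = 668/19 + 3 = 725/19; q' = 285 − 7.5·(668/19) = 405/19.
ΔCS = ½(315/19 + 405/19)(680/19 − 668/19) = 4320/361; ΔPS = ½(315/19 + 405/19)(725/19 − 680/19) = 16200/361.
Government spending = 3 × 405/19 = 1215/19.
Net change = 4320/361 + 16200/361 − 1215/19 = -135/19. The loss equals the DWL triangle ½·3·90/19.

Net change in total surplus = -135/19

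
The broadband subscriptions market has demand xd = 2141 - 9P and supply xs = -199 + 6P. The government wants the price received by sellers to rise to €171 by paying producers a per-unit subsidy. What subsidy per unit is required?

At a seller price of 171, quantity supplied is -199 + 6·171 = 827.
Buyers absorb 827 only when they pay Pb with 2141 − 9·Pb = 827, i.e. Pb = 146.
s = Ps − Pb = 171 − 146 = 25.

Required subsidy s = €25 per unit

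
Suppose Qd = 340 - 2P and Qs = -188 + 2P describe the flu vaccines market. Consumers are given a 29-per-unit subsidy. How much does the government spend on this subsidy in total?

Pre-subsidy: 340 - 2P = -188 + 2P gives P* = 132, Q* = 76.
With the rebate, buyers effectively pay Pb = Ps − 29, where Ps is the price sellers receive.
Demand in terms of Ps becomes Qd = 340 − 2(Ps − 29) = 398 - 2Ps. Setting this equal to supply: 398 - 2Ps = -188 + 2Ps, so Ps = 146.5.
Buyers pay Pb = 146.5 − 29 = 117.5; Q' = -188 + 2·146.5 = 105.
Government outlay = subsidy × quantity = 29 × 105 = 3045.

Government cost = 3045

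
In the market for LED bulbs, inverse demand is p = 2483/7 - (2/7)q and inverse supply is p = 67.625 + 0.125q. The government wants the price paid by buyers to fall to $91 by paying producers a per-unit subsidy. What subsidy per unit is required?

Required subsidy s = $92 per unit

At a buyer price of 91, quantity demanded is 1241.5 − 3.5·91 = 923.
Sellers supply 923 only when they receive ps = 67.625 + 0.125·923 = 183.
s = ps − pb = 183 − 91 = 92.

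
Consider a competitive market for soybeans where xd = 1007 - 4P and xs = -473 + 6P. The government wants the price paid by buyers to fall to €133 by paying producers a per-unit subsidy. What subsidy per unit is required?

Required subsidy s = €25 per unit

At a buyer price of 133, quantity demanded is 1007 − 4·133 = 475.
Sellers supply 475 only when they receive Ps with -473 + 6·Ps = 475, i.e. Ps = 158.
s = Ps − Pb = 158 − 133 = 25.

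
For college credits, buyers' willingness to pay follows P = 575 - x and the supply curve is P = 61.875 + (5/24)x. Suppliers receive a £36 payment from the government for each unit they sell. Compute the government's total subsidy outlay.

Government cost = 474444/29

Pre-subsidy: 575 - x = 61.875 + (5/24)x gives x* = 12315/29 and P* = 4360/29.
With the subsidy, sellers receive Ps = Pb + 36 for each unit, where Pb is the price buyers pay.
On the curves, Pb = 575 - x and Ps = 61.875 + (5/24)x; the wedge Ps − Pb = 36 gives 61.875 + (5/24)x − (575 - x) = 36, so x' = 13179/29.
Then Pb = 575 − 1·(13179/29) = 3496/29 and Ps = 61.875 + (5/24)·(13179/29) = 4540/29.
Government outlay = subsidy × quantity = 36 × 13179/29 = 474444/29.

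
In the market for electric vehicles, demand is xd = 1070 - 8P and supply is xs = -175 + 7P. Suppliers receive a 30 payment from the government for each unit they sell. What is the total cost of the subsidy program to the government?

Pre-subsidy: 1070 - 8P = -175 + 7P gives P* = 83, x* = 406.
With the subsidy, sellers receive Ps = Pb + 30 for each unit, where Pb is the price buyers pay.
Supply in terms of Pb becomes xs = -175 + 7(Pb + 30) = 35 + 7Pb. Setting this equal to demand: 1070 - 8Pb = 35 + 7Pb, so Pb = 69.
Sellers receive Ps = 69 + 30 = 99; x' = 1070 − 8·69 = 518.
Government outlay = subsidy × quantity = 30 × 518 = 15540.

Government cost = 15540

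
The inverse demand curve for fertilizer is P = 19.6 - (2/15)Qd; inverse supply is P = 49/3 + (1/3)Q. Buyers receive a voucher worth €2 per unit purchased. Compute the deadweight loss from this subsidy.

Pre-subsidy: 19.6 - (2/15)Q = 49/3 + (1/3)Q gives Q* = 7 and P* = 56/3.
With the rebate, buyers effectively pay Pb = Ps − 2, where Ps is the price sellers receive.
On the curves, Pb = 19.6 - (2/15)Q and Ps = 49/3 + (1/3)Q; the wedge Ps − Pb = 2 gives 49/3 + (1/3)Q − (19.6 - (2/15)Q) = 2, so Q' = 79/7.
Then Pb = 19.6 − (2/15)·(79/7) = 380/21 and Ps = 49/3 + (1/3)·(79/7) = 422/21.
The subsidy expands output by 79/7 − 7 = 30/7 past the efficient level; on those units the gap between marginal cost and willingness to pay runs from 0 up to 2.
DWL = ½ × 2 × 30/7 = 30/7.

Deadweight loss = 30/7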